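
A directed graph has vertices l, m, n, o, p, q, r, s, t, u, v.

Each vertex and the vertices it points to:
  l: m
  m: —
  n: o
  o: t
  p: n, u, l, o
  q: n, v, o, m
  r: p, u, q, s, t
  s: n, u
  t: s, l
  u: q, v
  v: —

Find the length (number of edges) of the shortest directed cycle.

For each vertex v, BFS finds the shortest path from v back to v.
The shortest such closed walk is t → s → n → o → t, length 4.

4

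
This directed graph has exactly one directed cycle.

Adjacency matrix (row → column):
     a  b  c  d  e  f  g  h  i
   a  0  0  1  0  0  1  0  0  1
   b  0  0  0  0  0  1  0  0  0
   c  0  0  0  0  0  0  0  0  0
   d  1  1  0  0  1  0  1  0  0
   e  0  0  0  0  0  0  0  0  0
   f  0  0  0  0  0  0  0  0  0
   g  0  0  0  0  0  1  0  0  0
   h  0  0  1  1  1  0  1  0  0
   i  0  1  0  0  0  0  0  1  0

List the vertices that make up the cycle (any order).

a, d, h, i

DFS with gray/black marking from h:
h gray
  d gray
    b gray
      f gray
      f black
    b black
    a gray
      a→f: f black — skip
      c gray
      c black
      i gray
        i→b: b black — skip
        i→h: h is gray → back edge
Back edge closes the cycle h → d → a → i → h; its vertices are {a, d, h, i}.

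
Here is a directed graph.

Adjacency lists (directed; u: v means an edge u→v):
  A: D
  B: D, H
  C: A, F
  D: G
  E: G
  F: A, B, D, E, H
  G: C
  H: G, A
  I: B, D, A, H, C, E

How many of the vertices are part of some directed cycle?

A vertex is on a directed cycle iff it belongs to a strongly connected component of size ≥ 2 (or has a self-loop).
The vertices on cycles are {A, B, C, D, E, F, G, H} — 8 in total.

8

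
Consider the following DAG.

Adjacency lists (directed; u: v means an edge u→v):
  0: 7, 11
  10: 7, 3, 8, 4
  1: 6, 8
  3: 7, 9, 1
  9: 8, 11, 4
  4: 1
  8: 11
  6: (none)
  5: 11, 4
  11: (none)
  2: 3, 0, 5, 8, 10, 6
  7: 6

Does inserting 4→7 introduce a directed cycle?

No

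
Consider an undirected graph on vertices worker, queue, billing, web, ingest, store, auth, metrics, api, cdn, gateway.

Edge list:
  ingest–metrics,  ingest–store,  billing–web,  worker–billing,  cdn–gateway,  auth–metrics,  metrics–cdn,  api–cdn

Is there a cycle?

No

DFS, tracking each vertex's parent; an edge to a visited non-parent vertex closes a cycle.
Start from store:
visit store (parent –)
  visit ingest (parent store)
    ingest–store: parent, skip
    visit metrics (parent ingest)
      visit cdn (parent metrics)
        cdn–metrics: parent, skip
        visit api (parent cdn)
          api–cdn: parent, skip
        visit gateway (parent cdn)
          gateway–cdn: parent, skip
      visit auth (parent metrics)
        auth–metrics: parent, skip
      metrics–ingest: parent, skip
visit worker (parent –)
  visit billing (parent worker)
    visit web (parent billing)
      web–billing: parent, skip
    billing–worker: parent, skip
visit queue (parent –)
No non-parent visited neighbor found — the graph is a forest.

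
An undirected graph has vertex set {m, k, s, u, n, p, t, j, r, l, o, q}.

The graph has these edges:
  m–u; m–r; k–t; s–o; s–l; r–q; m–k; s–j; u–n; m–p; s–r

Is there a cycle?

No

DFS, tracking each vertex's parent; an edge to a visited non-parent vertex closes a cycle.
Start from m:
visit m (parent –)
  visit u (parent m)
    visit n (parent u)
      n–u: parent, skip
    u–m: parent, skip
  visit p (parent m)
    p–m: parent, skip
  visit k (parent m)
    k–m: parent, skip
    visit t (parent k)
      t–k: parent, skip
  visit r (parent m)
    visit s (parent r)
      visit l (parent s)
        l–s: parent, skip
      visit o (parent s)
        o–s: parent, skip
      s–r: parent, skip
      visit j (parent s)
        j–s: parent, skip
    r–m: parent, skip
    visit q (parent r)
      q–r: parent, skip
No non-parent visited neighbor found — the graph is a forest.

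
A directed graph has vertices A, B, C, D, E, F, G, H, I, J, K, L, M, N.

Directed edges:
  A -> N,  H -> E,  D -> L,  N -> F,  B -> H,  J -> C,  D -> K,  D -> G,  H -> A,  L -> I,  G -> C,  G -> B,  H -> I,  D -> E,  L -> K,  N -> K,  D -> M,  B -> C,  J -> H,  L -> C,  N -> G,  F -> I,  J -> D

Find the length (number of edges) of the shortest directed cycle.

5

For each vertex v, BFS finds the shortest path from v back to v.
The shortest such closed walk is H → A → N → G → B → H, length 5.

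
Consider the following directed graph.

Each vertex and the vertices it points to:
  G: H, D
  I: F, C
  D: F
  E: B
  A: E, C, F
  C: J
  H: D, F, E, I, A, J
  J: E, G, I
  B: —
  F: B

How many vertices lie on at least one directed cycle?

6

A vertex is on a directed cycle iff it belongs to a strongly connected component of size ≥ 2 (or has a self-loop).
The vertices on cycles are {A, C, G, H, I, J} — 6 in total.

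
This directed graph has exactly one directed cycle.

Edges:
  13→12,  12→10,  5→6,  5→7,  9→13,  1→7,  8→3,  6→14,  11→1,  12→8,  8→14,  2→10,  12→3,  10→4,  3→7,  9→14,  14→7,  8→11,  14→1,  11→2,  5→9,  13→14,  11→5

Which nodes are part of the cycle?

DFS with gray/black marking from 12:
12 gray
  3 gray
    7 gray
    7 black
  3 black
  8 gray
    8→3: 3 black — skip
    11 gray
      5 gray
        6 gray
          14 gray
            1 gray
              1→7: 7 black — skip
            1 black
            14→7: 7 black — skip
          14 black
        6 black
        9 gray
          13 gray
            13→12: 12 is gray → back edge
Back edge closes the cycle 12 → 8 → 11 → 5 → 9 → 13 → 12; its vertices are {5, 8, 9, 11, 12, 13}.

5, 8, 9, 11, 12, 13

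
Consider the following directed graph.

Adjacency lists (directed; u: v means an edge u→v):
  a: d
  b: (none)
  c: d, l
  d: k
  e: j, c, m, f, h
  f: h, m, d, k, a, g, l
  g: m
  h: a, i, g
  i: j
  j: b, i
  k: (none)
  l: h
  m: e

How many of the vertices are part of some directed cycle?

9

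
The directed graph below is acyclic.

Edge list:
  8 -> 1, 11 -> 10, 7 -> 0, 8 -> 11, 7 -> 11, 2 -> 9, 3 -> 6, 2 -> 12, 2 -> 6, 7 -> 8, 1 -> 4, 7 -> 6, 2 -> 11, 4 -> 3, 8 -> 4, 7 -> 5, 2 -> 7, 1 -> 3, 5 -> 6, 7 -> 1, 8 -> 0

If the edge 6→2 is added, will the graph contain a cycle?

Adding 6→2 creates a cycle iff 2 can already reach 6.
Path from 2: 2 → 6.
So 2 → … → 6 → 2 is a cycle.

Yes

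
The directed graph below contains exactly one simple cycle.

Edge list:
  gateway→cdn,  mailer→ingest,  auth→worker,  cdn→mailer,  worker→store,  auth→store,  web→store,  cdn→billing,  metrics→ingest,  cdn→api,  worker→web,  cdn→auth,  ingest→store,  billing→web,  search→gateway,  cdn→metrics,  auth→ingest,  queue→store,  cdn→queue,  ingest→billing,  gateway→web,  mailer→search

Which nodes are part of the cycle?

DFS with gray/black marking from gateway:
gateway gray
  cdn gray
    metrics gray
      ingest gray
        billing gray
          web gray
            store gray
            store black
          web black
        billing black
        ingest→store: store black — skip
      ingest black
    metrics black
    auth gray
      worker gray
        worker→store: store black — skip
        worker→web: web black — skip
      worker black
      auth→ingest: ingest black — skip
      auth→store: store black — skip
    auth black
    mailer gray
      search gray
        search→gateway: gateway is gray → back edge
Back edge closes the cycle gateway → cdn → mailer → search → gateway; its vertices are {cdn, mailer, search, gateway}.

cdn, mailer, search, gateway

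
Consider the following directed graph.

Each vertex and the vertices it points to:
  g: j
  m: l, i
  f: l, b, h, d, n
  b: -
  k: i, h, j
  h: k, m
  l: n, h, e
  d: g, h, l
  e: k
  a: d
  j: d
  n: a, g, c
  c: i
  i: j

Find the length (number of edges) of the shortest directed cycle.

For each vertex v, BFS finds the shortest path from v back to v.
The shortest such closed walk is h → k → h, length 2.

2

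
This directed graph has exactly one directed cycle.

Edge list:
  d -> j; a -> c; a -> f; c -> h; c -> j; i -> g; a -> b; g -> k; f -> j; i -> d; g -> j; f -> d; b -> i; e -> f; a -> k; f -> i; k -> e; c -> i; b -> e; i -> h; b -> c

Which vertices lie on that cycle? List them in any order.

e, f, g, i, k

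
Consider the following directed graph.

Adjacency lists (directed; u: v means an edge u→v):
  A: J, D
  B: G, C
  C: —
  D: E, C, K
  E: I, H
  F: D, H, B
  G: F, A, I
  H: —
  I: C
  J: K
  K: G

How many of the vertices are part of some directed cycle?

A vertex is on a directed cycle iff it belongs to a strongly connected component of size ≥ 2 (or has a self-loop).
The vertices on cycles are {A, B, D, F, G, J, K} — 7 in total.

7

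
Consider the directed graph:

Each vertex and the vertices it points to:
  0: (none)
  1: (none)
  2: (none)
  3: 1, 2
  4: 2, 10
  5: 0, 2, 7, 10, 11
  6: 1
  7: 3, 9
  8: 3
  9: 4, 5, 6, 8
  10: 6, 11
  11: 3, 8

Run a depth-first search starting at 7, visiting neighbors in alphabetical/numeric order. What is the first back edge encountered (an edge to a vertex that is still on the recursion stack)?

DFS from 7 (visiting neighbors in alphabetical/numeric order); mark gray on enter, black on exit:
7 gray
  3 gray
    1 gray
    1 black
    2 gray
    2 black
  3 black
  9 gray
    4 gray
      4→2: 2 black — skip
      10 gray
        6 gray
          6→1: 1 black — skip
        6 black
        11 gray
          11→3: 3 black — skip
          8 gray
            8→3: 3 black — skip
          8 black
        11 black
      10 black
    4 black
    5 gray
      0 gray
      0 black
      5→2: 2 black — skip
      5→7: 7 is gray → back edge
First back edge: 5 → 7.

5→7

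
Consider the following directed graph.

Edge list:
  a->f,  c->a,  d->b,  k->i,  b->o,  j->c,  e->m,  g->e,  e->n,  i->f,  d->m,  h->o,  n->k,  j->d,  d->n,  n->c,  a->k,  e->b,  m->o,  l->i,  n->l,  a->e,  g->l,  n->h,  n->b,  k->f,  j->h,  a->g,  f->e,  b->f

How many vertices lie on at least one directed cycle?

A vertex is on a directed cycle iff it belongs to a strongly connected component of size ≥ 2 (or has a self-loop).
The vertices on cycles are {a, b, c, e, f, g, i, k, l, n} — 10 in total.

10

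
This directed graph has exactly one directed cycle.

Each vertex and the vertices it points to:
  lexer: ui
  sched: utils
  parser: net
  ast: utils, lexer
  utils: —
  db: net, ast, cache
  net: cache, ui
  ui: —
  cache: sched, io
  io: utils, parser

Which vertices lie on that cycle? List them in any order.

io, net, cache, parser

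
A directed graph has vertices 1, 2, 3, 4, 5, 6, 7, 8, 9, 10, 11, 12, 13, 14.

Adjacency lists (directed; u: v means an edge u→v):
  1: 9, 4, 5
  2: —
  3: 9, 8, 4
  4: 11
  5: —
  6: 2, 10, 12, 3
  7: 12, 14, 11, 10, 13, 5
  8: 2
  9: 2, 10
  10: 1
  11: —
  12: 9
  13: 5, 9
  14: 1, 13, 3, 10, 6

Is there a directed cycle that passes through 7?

No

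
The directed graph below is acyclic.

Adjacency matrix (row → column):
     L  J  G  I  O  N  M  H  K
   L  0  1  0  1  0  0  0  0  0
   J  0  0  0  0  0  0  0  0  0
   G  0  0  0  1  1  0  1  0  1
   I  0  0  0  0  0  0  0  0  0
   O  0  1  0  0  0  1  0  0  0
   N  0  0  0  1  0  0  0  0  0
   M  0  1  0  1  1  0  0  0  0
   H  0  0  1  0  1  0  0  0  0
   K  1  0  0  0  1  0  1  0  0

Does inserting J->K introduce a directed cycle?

Yes

Adding J→K creates a cycle iff K can already reach J.
Path from K: K → M → J.
So K → … → J → K is a cycle.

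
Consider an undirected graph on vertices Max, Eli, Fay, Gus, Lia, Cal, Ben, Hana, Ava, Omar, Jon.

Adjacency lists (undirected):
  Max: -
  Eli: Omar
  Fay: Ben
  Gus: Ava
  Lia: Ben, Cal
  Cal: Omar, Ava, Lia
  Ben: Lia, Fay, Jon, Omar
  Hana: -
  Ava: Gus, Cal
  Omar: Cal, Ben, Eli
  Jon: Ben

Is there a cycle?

Yes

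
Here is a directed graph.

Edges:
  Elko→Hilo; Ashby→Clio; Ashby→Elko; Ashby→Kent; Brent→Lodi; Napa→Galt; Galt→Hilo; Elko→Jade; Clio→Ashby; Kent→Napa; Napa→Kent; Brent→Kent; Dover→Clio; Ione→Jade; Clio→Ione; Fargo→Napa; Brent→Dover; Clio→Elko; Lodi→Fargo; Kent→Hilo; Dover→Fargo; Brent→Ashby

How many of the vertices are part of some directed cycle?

A vertex is on a directed cycle iff it belongs to a strongly connected component of size ≥ 2 (or has a self-loop).
The vertices on cycles are {Clio, Kent, Napa, Ashby} — 4 in total.

4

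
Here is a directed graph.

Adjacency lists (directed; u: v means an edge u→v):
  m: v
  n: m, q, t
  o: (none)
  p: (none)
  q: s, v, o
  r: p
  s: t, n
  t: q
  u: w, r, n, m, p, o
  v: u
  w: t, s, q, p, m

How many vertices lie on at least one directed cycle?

A vertex is on a directed cycle iff it belongs to a strongly connected component of size ≥ 2 (or has a self-loop).
The vertices on cycles are {m, n, q, s, t, u, v, w} — 8 in total.

8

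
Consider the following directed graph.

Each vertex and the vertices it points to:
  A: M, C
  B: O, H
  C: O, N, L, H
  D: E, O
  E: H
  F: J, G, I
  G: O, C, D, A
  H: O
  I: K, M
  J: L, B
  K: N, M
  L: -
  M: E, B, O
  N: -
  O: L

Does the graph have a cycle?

No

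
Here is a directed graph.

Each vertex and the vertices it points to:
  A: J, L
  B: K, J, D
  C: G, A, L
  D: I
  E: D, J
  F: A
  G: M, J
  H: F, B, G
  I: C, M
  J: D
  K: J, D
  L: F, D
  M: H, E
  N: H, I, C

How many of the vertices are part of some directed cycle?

A vertex is on a directed cycle iff it belongs to a strongly connected component of size ≥ 2 (or has a self-loop).
The vertices on cycles are {A, B, C, D, E, F, G, H, I, J, K, L, M} — 13 in total.

13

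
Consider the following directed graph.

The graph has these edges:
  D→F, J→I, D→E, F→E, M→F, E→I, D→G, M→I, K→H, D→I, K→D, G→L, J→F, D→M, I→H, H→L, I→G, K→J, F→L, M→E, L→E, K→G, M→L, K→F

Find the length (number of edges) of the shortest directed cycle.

For each vertex v, BFS finds the shortest path from v back to v.
The shortest such closed walk is H → L → E → I → H, length 4.

4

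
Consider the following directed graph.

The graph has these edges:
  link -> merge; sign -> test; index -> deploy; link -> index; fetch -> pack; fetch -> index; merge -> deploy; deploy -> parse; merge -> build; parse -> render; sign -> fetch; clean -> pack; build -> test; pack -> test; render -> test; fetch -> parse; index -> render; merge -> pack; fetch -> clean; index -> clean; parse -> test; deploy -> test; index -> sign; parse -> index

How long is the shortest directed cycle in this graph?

3

For each vertex v, BFS finds the shortest path from v back to v.
The shortest such closed walk is index → sign → fetch → index, length 3.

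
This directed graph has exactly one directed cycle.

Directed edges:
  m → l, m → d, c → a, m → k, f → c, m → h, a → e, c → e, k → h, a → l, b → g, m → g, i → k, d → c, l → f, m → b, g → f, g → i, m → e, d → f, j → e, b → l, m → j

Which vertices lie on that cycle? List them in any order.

a, c, f, l

DFS with gray/black marking from c:
c gray
  a gray
    l gray
      f gray
        f→c: c is gray → back edge
Back edge closes the cycle c → a → l → f → c; its vertices are {a, c, f, l}.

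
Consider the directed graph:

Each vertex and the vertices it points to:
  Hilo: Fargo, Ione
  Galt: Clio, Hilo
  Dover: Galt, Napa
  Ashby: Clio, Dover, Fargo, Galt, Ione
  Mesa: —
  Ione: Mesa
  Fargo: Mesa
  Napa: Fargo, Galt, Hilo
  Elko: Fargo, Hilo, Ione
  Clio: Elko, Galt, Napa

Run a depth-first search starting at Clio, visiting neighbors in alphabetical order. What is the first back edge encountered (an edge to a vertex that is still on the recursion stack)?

Galt→Clio

DFS from Clio (visiting neighbors in alphabetical order); mark gray on enter, black on exit:
Clio gray
  Elko gray
    Fargo gray
      Mesa gray
      Mesa black
    Fargo black
    Hilo gray
      Hilo→Fargo: Fargo black — skip
      Ione gray
        Ione→Mesa: Mesa black — skip
      Ione black
    Hilo black
    Elko→Ione: Ione black — skip
  Elko black
  Galt gray
    Galt→Clio: Clio is gray → back edge
First back edge: Galt → Clio.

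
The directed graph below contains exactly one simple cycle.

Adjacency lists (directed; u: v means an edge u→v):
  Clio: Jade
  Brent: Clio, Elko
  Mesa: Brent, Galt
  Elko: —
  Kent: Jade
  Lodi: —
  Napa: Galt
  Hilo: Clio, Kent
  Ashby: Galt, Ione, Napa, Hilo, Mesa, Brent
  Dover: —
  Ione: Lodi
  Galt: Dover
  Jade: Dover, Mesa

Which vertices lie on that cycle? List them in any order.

Clio, Jade, Mesa, Brent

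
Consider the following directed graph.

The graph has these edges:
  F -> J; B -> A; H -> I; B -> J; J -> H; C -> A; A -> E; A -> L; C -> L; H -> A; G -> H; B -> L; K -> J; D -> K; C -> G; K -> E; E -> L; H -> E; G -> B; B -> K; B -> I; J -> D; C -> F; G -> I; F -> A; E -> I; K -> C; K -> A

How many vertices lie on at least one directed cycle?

A vertex is on a directed cycle iff it belongs to a strongly connected component of size ≥ 2 (or has a self-loop).
The vertices on cycles are {B, C, D, F, G, J, K} — 7 in total.

7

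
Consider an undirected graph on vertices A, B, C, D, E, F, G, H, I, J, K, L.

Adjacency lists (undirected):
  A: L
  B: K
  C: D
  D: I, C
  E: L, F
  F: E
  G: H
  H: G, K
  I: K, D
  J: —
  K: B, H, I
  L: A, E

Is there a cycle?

No

DFS, tracking each vertex's parent; an edge to a visited non-parent vertex closes a cycle.
Start from D:
visit D (parent –)
  visit I (parent D)
    visit K (parent I)
      visit B (parent K)
        B–K: parent, skip
      visit H (parent K)
        visit G (parent H)
          G–H: parent, skip
        H–K: parent, skip
      K–I: parent, skip
    I–D: parent, skip
  visit C (parent D)
    C–D: parent, skip
visit A (parent –)
  visit L (parent A)
    L–A: parent, skip
    visit E (parent L)
      E–L: parent, skip
      visit F (parent E)
        F–E: parent, skip
visit J (parent –)
No non-parent visited neighbor found — the graph is a forest.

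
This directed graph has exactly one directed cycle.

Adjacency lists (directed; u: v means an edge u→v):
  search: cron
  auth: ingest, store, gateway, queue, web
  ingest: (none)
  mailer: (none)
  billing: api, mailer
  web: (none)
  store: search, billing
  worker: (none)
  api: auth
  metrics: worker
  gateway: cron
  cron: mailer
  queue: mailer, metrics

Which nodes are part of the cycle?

api, auth, store, billing

DFS with gray/black marking from auth:
auth gray
  ingest gray
  ingest black
  store gray
    search gray
      cron gray
        mailer gray
        mailer black
      cron black
    search black
    billing gray
      api gray
        api→auth: auth is gray → back edge
Back edge closes the cycle auth → store → billing → api → auth; its vertices are {api, auth, store, billing}.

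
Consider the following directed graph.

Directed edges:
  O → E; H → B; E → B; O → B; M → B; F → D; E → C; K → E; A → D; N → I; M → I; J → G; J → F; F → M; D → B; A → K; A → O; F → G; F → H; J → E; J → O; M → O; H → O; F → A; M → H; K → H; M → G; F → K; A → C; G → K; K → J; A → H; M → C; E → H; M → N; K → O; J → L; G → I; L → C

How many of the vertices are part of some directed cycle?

A vertex is on a directed cycle iff it belongs to a strongly connected component of size ≥ 2 (or has a self-loop).
The vertices on cycles are {A, E, F, G, H, J, K, M, O} — 9 in total.

9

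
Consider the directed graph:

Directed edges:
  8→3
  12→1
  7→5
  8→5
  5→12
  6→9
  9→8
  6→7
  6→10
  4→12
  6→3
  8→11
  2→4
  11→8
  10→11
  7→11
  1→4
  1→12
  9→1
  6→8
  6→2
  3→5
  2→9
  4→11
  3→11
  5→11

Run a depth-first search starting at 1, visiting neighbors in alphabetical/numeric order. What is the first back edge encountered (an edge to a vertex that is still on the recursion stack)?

5->11

DFS from 1 (visiting neighbors in alphabetical/numeric order); mark gray on enter, black on exit:
1 gray
  4 gray
    11 gray
      8 gray
        3 gray
          5 gray
            5→11: 11 is gray → back edge
First back edge: 5 → 11.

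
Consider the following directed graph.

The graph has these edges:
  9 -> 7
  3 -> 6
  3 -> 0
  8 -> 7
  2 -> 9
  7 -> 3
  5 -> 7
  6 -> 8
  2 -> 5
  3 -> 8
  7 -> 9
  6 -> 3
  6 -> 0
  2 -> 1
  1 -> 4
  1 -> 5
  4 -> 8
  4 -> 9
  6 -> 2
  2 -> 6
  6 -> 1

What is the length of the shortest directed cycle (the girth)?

2

For each vertex v, BFS finds the shortest path from v back to v.
The shortest such closed walk is 6 → 3 → 6, length 2.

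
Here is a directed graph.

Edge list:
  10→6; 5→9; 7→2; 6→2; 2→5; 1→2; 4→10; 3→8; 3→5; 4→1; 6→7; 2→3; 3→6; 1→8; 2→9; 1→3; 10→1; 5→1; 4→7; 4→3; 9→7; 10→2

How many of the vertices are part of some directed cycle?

A vertex is on a directed cycle iff it belongs to a strongly connected component of size ≥ 2 (or has a self-loop).
The vertices on cycles are {1, 2, 3, 5, 6, 7, 9} — 7 in total.

7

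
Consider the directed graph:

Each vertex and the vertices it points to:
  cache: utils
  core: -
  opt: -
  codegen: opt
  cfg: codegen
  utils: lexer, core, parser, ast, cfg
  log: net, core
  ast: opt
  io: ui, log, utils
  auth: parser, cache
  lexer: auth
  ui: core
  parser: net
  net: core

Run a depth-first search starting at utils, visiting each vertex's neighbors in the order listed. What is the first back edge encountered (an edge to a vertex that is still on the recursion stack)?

cache→utils

DFS from utils (visiting each vertex's neighbors in the order listed); mark gray on enter, black on exit:
utils gray
  lexer gray
    auth gray
      parser gray
        net gray
          core gray
          core black
        net black
      parser black
      cache gray
        cache→utils: utils is gray → back edge
First back edge: cache → utils.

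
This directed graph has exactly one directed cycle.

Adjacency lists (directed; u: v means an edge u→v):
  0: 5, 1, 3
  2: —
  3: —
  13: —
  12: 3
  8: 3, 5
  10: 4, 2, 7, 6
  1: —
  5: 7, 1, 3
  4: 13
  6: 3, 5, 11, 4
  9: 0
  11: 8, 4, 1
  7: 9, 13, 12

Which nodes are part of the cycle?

0, 5, 7, 9

DFS with gray/black marking from 7:
7 gray
  9 gray
    0 gray
      5 gray
        5→7: 7 is gray → back edge
Back edge closes the cycle 7 → 9 → 0 → 5 → 7; its vertices are {0, 5, 7, 9}.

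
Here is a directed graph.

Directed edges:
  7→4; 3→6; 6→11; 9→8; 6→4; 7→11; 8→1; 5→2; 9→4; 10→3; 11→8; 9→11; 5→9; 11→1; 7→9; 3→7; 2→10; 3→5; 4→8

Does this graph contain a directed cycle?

DFS with white/gray/black marking, starting from 4:
4 gray
  8 gray
    1 gray
    1 black
  8 black
4 black
6 gray
  11 gray
    11→1: 1 black — skip
    11→8: 8 black — skip
  11 black
  6→4: 4 black — skip
6 black
2 gray
  10 gray
    3 gray
      3→6: 6 black — skip
      5 gray
        5→2: 2 is gray → back edge
Back edge found, so a cycle exists: 2 → 10 → 3 → 5 → 2.

Yes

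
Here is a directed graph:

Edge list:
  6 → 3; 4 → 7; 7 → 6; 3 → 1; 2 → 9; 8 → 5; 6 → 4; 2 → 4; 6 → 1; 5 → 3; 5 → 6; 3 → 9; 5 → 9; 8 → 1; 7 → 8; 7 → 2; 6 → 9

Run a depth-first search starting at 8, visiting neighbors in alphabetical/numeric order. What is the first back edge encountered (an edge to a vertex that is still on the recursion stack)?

2→4

DFS from 8 (visiting neighbors in alphabetical/numeric order); mark gray on enter, black on exit:
8 gray
  1 gray
  1 black
  5 gray
    3 gray
      3→1: 1 black — skip
      9 gray
      9 black
    3 black
    6 gray
      6→1: 1 black — skip
      6→3: 3 black — skip
      4 gray
        7 gray
          2 gray
            2→4: 4 is gray → back edge
First back edge: 2 → 4.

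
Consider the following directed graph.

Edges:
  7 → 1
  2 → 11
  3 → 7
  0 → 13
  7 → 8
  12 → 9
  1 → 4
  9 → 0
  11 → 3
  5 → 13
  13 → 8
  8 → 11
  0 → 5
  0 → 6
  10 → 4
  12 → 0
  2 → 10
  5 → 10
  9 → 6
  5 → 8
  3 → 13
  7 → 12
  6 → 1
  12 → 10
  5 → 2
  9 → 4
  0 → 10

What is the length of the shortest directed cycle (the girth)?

4

For each vertex v, BFS finds the shortest path from v back to v.
The shortest such closed walk is 13 → 8 → 11 → 3 → 13, length 4.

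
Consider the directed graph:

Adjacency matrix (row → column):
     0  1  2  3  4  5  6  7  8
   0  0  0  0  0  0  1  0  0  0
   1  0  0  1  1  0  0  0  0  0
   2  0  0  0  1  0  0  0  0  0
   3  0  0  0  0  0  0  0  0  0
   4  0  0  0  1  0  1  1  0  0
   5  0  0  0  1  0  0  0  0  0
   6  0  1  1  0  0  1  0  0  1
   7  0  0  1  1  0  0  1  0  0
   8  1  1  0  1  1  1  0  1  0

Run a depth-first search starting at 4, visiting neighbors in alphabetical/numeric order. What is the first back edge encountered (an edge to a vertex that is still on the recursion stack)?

8→4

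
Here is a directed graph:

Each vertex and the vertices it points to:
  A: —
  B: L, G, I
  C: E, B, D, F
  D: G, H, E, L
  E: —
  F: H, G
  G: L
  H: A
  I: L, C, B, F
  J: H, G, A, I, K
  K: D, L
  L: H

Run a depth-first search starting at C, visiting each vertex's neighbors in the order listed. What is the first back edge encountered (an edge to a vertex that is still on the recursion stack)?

I→C

DFS from C (visiting each vertex's neighbors in the order listed); mark gray on enter, black on exit:
C gray
  E gray
  E black
  B gray
    L gray
      H gray
        A gray
        A black
      H black
    L black
    G gray
      G→L: L black — skip
    G black
    I gray
      I→L: L black — skip
      I→C: C is gray → back edge
First back edge: I → C.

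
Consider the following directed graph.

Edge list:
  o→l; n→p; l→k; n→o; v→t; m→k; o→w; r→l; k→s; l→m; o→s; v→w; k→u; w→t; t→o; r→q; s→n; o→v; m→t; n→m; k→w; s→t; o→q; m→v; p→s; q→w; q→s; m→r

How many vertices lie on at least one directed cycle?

12

A vertex is on a directed cycle iff it belongs to a strongly connected component of size ≥ 2 (or has a self-loop).
The vertices on cycles are {k, l, m, n, o, p, q, r, s, t, v, w} — 12 in total.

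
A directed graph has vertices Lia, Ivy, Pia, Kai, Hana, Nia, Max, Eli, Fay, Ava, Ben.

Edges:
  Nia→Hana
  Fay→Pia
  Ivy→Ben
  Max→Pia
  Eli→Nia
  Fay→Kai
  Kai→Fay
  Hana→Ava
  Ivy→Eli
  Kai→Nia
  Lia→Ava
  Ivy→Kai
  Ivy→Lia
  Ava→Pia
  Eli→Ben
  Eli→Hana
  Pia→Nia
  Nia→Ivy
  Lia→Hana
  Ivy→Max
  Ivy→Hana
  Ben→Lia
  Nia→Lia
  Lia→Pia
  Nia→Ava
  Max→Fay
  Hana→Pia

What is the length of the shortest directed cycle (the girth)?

For each vertex v, BFS finds the shortest path from v back to v.
The shortest such closed walk is Kai → Fay → Kai, length 2.

2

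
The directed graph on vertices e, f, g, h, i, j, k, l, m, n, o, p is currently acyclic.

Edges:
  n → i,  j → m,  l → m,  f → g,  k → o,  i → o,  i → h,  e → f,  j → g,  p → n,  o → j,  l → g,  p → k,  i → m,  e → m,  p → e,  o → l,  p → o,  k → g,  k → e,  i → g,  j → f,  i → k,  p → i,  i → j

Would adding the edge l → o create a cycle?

Adding l→o creates a cycle iff o can already reach l.
Path from o: o → l.
So o → … → l → o is a cycle.

Yes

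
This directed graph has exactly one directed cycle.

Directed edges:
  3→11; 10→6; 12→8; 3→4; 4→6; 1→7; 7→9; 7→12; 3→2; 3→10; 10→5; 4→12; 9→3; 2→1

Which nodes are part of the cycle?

DFS with gray/black marking from 3:
3 gray
  4 gray
    6 gray
    6 black
    12 gray
      8 gray
      8 black
    12 black
  4 black
  11 gray
  11 black
  10 gray
    5 gray
    5 black
    10→6: 6 black — skip
  10 black
  2 gray
    1 gray
      7 gray
        9 gray
          9→3: 3 is gray → back edge
Back edge closes the cycle 3 → 2 → 1 → 7 → 9 → 3; its vertices are {1, 2, 3, 7, 9}.

1, 2, 3, 7, 9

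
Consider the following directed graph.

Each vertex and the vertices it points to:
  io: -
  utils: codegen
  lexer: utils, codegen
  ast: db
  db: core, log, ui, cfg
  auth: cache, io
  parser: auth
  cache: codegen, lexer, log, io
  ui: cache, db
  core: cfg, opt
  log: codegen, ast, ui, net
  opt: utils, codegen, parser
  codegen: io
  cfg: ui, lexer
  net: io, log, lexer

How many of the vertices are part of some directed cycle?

11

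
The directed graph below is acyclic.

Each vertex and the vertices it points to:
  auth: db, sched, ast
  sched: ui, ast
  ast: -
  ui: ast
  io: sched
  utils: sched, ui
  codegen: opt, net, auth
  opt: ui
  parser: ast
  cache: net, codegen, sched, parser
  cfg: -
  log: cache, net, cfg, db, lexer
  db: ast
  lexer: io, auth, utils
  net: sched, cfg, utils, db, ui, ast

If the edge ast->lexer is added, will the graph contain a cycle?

Adding ast→lexer creates a cycle iff lexer can already reach ast.
Path from lexer: lexer → auth → ast.
So lexer → … → ast → lexer is a cycle.

Yes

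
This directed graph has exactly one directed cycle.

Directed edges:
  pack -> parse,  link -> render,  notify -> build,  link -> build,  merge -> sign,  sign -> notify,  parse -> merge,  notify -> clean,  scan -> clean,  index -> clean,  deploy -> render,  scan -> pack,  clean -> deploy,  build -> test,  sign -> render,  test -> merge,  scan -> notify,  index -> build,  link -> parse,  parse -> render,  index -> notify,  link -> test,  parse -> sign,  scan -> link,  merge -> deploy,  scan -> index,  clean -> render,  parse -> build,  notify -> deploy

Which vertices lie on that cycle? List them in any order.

sign, test, build, merge, notify

DFS with gray/black marking from notify:
notify gray
  clean gray
    render gray
    render black
    deploy gray
      deploy→render: render black — skip
    deploy black
  clean black
  build gray
    test gray
      merge gray
        merge→deploy: deploy black — skip
        sign gray
          sign→notify: notify is gray → back edge
Back edge closes the cycle notify → build → test → merge → sign → notify; its vertices are {sign, test, build, merge, notify}.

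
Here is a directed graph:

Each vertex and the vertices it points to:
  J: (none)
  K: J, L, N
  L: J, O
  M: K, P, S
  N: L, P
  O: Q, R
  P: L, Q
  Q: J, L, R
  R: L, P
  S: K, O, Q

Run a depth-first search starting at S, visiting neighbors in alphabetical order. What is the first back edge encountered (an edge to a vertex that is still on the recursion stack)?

Q->L

DFS from S (visiting neighbors in alphabetical order); mark gray on enter, black on exit:
S gray
  K gray
    J gray
    J black
    L gray
      L→J: J black — skip
      O gray
        Q gray
          Q→J: J black — skip
          Q→L: L is gray → back edge
First back edge: Q → L.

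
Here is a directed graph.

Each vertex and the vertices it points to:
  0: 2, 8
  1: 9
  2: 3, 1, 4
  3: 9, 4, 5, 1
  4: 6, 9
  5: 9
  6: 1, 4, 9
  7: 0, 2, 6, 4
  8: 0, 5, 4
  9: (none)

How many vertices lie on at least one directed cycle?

4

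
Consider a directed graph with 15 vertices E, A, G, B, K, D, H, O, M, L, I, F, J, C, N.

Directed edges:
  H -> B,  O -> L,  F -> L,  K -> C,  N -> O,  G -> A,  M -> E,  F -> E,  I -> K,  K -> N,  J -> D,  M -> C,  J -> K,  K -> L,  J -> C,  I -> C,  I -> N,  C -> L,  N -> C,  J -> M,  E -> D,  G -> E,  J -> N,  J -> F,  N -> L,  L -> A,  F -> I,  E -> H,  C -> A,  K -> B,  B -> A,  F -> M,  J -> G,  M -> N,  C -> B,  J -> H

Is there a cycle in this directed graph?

No

DFS with white/gray/black marking, starting from E:
E gray
  D gray
  D black
  H gray
    B gray
      A gray
      A black
    B black
  H black
E black
G gray
  G→E: E black — skip
  G→A: A black — skip
G black
K gray
  L gray
    L→A: A black — skip
  L black
  N gray
    C gray
      C→L: L black — skip
      C→A: A black — skip
      C→B: B black — skip
    C black
    N→L: L black — skip
    O gray
      O→L: L black — skip
    O black
  N black
  K→C: C black — skip
  K→B: B black — skip
K black
M gray
  M→E: E black — skip
  M→N: N black — skip
  M→C: C black — skip
M black
I gray
  I→N: N black — skip
  I→K: K black — skip
  I→C: C black — skip
I black
F gray
  F→I: I black — skip
  F→M: M black — skip
  F→L: L black — skip
  F→E: E black — skip
F black
J gray
  J→G: G black — skip
  J→D: D black — skip
  J→H: H black — skip
  J→C: C black — skip
  J→K: K black — skip
  J→M: M black — skip
  J→F: F black — skip
  J→N: N black — skip
J black
Every edge goes to a white or black vertex — no back edge, so the graph is acyclic.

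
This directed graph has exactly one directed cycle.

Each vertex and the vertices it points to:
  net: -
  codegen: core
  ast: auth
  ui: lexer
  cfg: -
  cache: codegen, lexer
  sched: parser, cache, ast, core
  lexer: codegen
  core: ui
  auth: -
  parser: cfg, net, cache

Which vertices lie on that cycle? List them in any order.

DFS with gray/black marking from core:
core gray
  ui gray
    lexer gray
      codegen gray
        codegen→core: core is gray → back edge
Back edge closes the cycle core → ui → lexer → codegen → core; its vertices are {ui, core, lexer, codegen}.

ui, core, lexer, codegen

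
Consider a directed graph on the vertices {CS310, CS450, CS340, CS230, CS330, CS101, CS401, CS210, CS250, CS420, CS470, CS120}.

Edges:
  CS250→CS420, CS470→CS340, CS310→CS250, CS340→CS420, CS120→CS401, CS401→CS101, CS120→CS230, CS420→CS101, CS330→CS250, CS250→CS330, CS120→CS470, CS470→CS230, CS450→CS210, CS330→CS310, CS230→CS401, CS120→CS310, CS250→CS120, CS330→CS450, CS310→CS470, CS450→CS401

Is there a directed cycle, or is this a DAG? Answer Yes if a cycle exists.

Yes

DFS with white/gray/black marking, starting from CS230:
CS230 gray
  CS401 gray
    CS101 gray
    CS101 black
  CS401 black
CS230 black
CS310 gray
  CS470 gray
    CS470→CS230: CS230 black — skip
    CS340 gray
      CS420 gray
        CS420→CS101: CS101 black — skip
      CS420 black
    CS340 black
  CS470 black
  CS250 gray
    CS120 gray
      CS120→CS230: CS230 black — skip
      CS120→CS310: CS310 is gray → back edge
Back edge found, so a cycle exists: CS310 → CS250 → CS120 → CS310.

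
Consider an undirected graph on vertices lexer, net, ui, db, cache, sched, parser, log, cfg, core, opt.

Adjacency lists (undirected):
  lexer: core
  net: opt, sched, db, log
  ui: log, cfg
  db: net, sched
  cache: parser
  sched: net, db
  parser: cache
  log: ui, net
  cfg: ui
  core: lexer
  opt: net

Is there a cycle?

Yes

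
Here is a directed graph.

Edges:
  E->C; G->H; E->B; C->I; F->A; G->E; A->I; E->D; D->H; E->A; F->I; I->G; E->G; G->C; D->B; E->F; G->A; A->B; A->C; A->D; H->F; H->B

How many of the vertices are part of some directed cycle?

8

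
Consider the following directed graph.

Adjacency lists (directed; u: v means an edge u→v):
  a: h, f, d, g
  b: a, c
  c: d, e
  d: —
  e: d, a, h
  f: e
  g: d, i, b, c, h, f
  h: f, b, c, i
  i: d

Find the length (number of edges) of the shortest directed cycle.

For each vertex v, BFS finds the shortest path from v back to v.
The shortest such closed walk is e → h → f → e, length 3.

3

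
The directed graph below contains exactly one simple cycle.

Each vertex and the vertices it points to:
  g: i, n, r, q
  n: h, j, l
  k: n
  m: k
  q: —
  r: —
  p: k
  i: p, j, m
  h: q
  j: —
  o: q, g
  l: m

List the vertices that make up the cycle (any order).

k, l, m, n

DFS with gray/black marking from n:
n gray
  h gray
    q gray
    q black
  h black
  j gray
  j black
  l gray
    m gray
      k gray
        k→n: n is gray → back edge
Back edge closes the cycle n → l → m → k → n; its vertices are {k, l, m, n}.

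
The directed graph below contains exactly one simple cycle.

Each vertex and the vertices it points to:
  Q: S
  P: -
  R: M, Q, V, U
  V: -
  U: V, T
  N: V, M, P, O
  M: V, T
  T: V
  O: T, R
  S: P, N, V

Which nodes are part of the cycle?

DFS with gray/black marking from Q:
Q gray
  S gray
    P gray
    P black
    N gray
      V gray
      V black
      M gray
        M→V: V black — skip
        T gray
          T→V: V black — skip
        T black
      M black
      N→P: P black — skip
      O gray
        O→T: T black — skip
        R gray
          R→M: M black — skip
          R→Q: Q is gray → back edge
Back edge closes the cycle Q → S → N → O → R → Q; its vertices are {N, O, Q, R, S}.

N, O, Q, R, S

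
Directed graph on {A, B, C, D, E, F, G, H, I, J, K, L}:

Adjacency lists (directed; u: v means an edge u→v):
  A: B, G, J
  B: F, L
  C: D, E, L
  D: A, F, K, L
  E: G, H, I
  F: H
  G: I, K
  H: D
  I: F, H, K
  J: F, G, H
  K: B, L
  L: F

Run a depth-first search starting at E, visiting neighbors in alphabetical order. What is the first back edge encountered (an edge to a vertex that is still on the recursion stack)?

B->F

DFS from E (visiting neighbors in alphabetical order); mark gray on enter, black on exit:
E gray
  G gray
    I gray
      F gray
        H gray
          D gray
            A gray
              B gray
                B→F: F is gray → back edge
First back edge: B → F.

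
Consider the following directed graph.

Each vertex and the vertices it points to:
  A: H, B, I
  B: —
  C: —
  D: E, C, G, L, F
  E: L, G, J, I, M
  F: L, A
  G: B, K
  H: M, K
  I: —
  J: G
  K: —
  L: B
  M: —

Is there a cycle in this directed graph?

No

DFS with white/gray/black marking, starting from M:
M gray
M black
A gray
  H gray
    H→M: M black — skip
    K gray
    K black
  H black
  B gray
  B black
  I gray
  I black
A black
C gray
C black
D gray
  E gray
    L gray
      L→B: B black — skip
    L black
    G gray
      G→B: B black — skip
      G→K: K black — skip
    G black
    J gray
      J→G: G black — skip
    J black
    E→I: I black — skip
    E→M: M black — skip
  E black
  D→C: C black — skip
  D→G: G black — skip
  D→L: L black — skip
  F gray
    F→L: L black — skip
    F→A: A black — skip
  F black
D black
Every edge goes to a white or black vertex — no back edge, so the graph is acyclic.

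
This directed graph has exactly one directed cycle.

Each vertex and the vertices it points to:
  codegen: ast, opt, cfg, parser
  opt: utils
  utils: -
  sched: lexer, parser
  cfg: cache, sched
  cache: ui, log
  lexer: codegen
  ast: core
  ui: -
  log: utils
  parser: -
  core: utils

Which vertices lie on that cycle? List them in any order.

cfg, lexer, sched, codegen

DFS with gray/black marking from codegen:
codegen gray
  ast gray
    core gray
      utils gray
      utils black
    core black
  ast black
  opt gray
    opt→utils: utils black — skip
  opt black
  cfg gray
    cache gray
      ui gray
      ui black
      log gray
        log→utils: utils black — skip
      log black
    cache black
    sched gray
      lexer gray
        lexer→codegen: codegen is gray → back edge
Back edge closes the cycle codegen → cfg → sched → lexer → codegen; its vertices are {cfg, lexer, sched, codegen}.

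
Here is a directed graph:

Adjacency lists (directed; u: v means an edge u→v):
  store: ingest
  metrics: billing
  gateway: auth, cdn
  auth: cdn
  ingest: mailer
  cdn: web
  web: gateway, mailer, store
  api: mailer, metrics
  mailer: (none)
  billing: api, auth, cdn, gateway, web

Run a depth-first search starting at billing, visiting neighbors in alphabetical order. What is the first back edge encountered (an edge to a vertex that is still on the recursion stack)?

DFS from billing (visiting neighbors in alphabetical order); mark gray on enter, black on exit:
billing gray
  api gray
    mailer gray
    mailer black
    metrics gray
      metrics→billing: billing is gray → back edge
First back edge: metrics → billing.

metrics->billing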